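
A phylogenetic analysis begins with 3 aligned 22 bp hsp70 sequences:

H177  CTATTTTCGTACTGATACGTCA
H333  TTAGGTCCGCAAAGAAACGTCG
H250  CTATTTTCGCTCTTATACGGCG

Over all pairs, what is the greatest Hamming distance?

Pairwise Hamming distances:
  H177 vs H333: 9
  H177 vs H250: 5
  H333 vs H250: 10
The largest is 10, between H333 and H250.

10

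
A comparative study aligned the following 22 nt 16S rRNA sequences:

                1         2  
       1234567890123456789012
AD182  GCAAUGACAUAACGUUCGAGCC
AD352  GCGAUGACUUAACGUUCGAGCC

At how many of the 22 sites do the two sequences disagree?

The sequences differ at positions 3 (A/G), 9 (A/U).
That gives 2 mismatches out of 22 aligned sites, so the Hamming distance is 2.

2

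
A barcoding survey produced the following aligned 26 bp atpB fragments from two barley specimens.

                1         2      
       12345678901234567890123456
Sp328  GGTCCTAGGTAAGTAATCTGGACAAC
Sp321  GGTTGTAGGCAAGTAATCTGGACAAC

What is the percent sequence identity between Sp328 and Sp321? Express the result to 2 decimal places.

Differing sites — 4:C/T; 5:C/G; 10:T/C.
23 of the 26 sites match, so the percent identity is 23/26 × 100 = 88.46%.

88.46%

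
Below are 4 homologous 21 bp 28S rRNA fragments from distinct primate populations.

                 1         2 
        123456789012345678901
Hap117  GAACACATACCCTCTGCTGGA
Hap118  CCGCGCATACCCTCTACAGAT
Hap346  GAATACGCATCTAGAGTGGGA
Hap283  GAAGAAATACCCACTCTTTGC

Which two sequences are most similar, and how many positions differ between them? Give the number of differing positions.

Pairwise Hamming distances:
  Hap117 vs Hap118: 8
  Hap117 vs Hap346: 10
  Hap117 vs Hap283: 7
  Hap118 vs Hap346: 17
  Hap118 vs Hap283: 13
  Hap346 vs Hap283: 12
The smallest is 7, between Hap117 and Hap283.

7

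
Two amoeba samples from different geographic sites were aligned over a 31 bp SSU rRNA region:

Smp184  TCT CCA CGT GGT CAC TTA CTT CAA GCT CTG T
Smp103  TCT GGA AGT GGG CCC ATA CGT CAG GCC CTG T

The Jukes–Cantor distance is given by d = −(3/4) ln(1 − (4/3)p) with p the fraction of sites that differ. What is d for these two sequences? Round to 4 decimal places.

Mismatches occur at site 4 (C/G), site 5 (C/G), site 7 (C/A), site 12 (T/G), site 14 (A/C), site 16 (T/A), site 20 (T/G), site 24 (A/G), site 27 (T/C).
p = 9/31 = 0.290323.
d = −0.75 · ln(1 − (4/3)·0.290323) = −0.75 · ln(0.612903) = −0.75 · (-0.489549) = 0.3672.

0.3672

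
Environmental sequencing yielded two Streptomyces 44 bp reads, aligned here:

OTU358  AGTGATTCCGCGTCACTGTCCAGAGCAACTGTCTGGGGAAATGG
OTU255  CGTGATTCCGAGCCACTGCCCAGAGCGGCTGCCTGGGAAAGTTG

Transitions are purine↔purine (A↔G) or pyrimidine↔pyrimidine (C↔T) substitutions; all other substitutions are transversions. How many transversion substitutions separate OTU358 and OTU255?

3

Mismatches occur at site 1 (A↔C, transversion), site 11 (C↔A, transversion), site 13 (T↔C, transition), site 19 (T↔C, transition), site 27 (A↔G, transition), site 28 (A↔G, transition), site 32 (T↔C, transition), site 38 (G↔A, transition), site 41 (A↔G, transition), site 43 (G↔T, transversion).
Of the 10 differences, 7 transitions and 3 transversions, so the answer is 3.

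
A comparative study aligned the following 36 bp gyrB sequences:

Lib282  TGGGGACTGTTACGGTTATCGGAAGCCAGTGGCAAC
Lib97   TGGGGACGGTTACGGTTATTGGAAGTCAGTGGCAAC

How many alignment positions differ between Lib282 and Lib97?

3

The sequences differ at positions 8 (T/G), 20 (C/T), 26 (C/T).
That gives 3 mismatches out of 36 aligned sites, so the Hamming distance is 3.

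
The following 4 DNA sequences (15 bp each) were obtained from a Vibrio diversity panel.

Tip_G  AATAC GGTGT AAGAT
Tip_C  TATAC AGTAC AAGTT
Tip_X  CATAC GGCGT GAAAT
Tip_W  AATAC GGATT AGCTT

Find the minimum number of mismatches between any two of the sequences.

4

Pairwise Hamming distances:
  Tip_G vs Tip_C: 5
  Tip_G vs Tip_X: 4
  Tip_G vs Tip_W: 5
  Tip_C vs Tip_X: 8
  Tip_C vs Tip_W: 7
  Tip_X vs Tip_W: 7
The smallest is 4, between Tip_G and Tip_X.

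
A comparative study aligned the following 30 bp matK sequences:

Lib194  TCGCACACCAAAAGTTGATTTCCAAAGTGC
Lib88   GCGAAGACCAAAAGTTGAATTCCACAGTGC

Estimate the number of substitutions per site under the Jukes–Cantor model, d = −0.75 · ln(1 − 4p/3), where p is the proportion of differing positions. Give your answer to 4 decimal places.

The sequences differ at positions 1 (T/G), 4 (C/A), 6 (C/G), 19 (T/A), 25 (A/C).
p = 5/30 = 0.166667.
d = −0.75 · ln(1 − (4/3)·0.166667) = −0.75 · ln(0.777777) = −0.75 · (-0.251315) = 0.1885.

0.1885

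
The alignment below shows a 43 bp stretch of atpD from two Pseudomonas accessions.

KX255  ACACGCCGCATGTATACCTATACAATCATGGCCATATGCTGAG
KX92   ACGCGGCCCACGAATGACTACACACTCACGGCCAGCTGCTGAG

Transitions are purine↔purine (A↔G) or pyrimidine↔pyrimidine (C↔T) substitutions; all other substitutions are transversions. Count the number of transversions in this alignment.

The sequences differ at positions 3 (A/G, transition), 6 (C/G, transversion), 8 (G/C, transversion), 11 (T/C, transition), 13 (T/A, transversion), 16 (A/G, transition), 17 (C/A, transversion), 21 (T/C, transition), 25 (A/C, transversion), 29 (T/C, transition), 35 (T/G, transversion), 36 (A/C, transversion).
Of the 12 differences, 5 transitions and 7 transversions, so the answer is 7.

7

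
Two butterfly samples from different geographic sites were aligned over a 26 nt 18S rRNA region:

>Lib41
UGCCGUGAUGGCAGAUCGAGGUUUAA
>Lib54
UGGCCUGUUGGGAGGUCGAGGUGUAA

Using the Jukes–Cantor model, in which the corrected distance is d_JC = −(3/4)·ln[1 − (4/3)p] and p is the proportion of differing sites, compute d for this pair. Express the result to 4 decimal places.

0.2758

Mismatches occur at site 3 (C↔G), site 5 (G↔C), site 8 (A↔U), site 12 (C↔G), site 15 (A↔G), site 23 (U↔G).
p = 6/26 = 0.230769.
d = −0.75 · ln(1 − (4/3)·0.230769) = −0.75 · ln(0.692308) = −0.75 · (-0.367724) = 0.2758.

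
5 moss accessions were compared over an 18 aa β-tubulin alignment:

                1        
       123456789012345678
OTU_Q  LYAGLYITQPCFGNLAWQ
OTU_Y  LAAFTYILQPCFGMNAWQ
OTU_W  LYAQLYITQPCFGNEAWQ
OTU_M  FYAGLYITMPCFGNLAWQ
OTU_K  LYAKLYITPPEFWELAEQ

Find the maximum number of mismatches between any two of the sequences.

10

Pairwise Hamming distances:
  OTU_Q vs OTU_Y: 6
  OTU_Q vs OTU_W: 2
  OTU_Q vs OTU_M: 2
  OTU_Q vs OTU_K: 6
  OTU_Y vs OTU_W: 6
  OTU_Y vs OTU_M: 8
  OTU_Y vs OTU_K: 10
  OTU_W vs OTU_M: 4
  OTU_W vs OTU_K: 7
  OTU_M vs OTU_K: 7
The largest is 10, between OTU_Y and OTU_K.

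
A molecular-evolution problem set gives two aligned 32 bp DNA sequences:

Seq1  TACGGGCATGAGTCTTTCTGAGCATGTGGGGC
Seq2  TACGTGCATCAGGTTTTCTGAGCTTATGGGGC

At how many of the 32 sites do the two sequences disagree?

Differing sites — 5:G/T; 10:G/C; 13:T/G; 14:C/T; 24:A/T; 26:G/A.
That gives 6 mismatches out of 32 aligned sites, so the Hamming distance is 6.

6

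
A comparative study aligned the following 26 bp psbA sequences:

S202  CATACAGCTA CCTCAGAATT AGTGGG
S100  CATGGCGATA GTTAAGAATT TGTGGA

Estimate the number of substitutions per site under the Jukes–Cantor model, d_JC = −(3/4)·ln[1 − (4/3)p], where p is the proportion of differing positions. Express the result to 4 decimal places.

Mismatches occur at site 4 (A→G), site 5 (C→G), site 6 (A→C), site 8 (C→A), site 11 (C→G), site 12 (C→T), site 14 (C→A), site 21 (A→T), site 26 (G→A).
p = 9/26 = 0.346154.
d = −0.75 · ln(1 − (4/3)·0.346154) = −0.75 · ln(0.538461) = −0.75 · (-0.619040) = 0.4643.

0.4643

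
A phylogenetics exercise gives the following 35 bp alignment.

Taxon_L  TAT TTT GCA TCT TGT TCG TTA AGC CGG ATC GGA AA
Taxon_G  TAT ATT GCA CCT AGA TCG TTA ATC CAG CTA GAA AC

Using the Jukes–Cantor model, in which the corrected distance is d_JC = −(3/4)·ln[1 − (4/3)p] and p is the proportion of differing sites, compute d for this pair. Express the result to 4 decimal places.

Differing sites — 4:T/A; 10:T/C; 13:T/A; 15:T/A; 23:G/T; 26:G/A; 28:A/C; 30:C/A; 32:G/A; 35:A/C.
p = 10/35 = 0.285714.
d = −0.75 · ln(1 − (4/3)·0.285714) = −0.75 · ln(0.619048) = −0.75 · (-0.479572) = 0.3597.

0.3597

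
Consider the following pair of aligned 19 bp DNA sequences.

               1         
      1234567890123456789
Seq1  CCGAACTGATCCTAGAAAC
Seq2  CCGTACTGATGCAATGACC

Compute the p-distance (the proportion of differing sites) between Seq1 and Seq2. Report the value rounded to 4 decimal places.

0.3158

The sequences differ at positions 4 (A/T), 11 (C/G), 13 (T/A), 15 (G/T), 16 (A/G), 18 (A/C).
There are 6 differences over 19 sites, so p = 6/19 = 0.3158.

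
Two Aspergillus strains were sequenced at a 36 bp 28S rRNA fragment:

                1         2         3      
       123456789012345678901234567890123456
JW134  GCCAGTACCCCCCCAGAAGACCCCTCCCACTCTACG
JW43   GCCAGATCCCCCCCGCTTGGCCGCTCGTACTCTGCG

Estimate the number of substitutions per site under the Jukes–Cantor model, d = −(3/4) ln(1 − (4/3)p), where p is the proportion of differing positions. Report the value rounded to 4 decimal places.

Mismatches occur at site 6 (T/A), site 7 (A/T), site 15 (A/G), site 16 (G/C), site 17 (A/T), site 18 (A/T), site 20 (A/G), site 23 (C/G), site 27 (C/G), site 28 (C/T), site 34 (A/G).
p = 11/36 = 0.305556.
d = −0.75 · ln(1 − (4/3)·0.305556) = −0.75 · ln(0.592592) = −0.75 · (-0.523249) = 0.3924.

0.3924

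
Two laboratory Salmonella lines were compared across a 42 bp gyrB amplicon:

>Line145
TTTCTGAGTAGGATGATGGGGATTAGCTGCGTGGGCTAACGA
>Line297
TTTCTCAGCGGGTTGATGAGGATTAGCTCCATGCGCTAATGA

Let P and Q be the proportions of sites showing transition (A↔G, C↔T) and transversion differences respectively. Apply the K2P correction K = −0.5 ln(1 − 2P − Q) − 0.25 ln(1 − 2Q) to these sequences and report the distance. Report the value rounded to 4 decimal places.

Mismatches occur at site 6 (G→C, transversion), site 9 (T→C, transition), site 10 (A→G, transition), site 13 (A→T, transversion), site 19 (G→A, transition), site 29 (G→C, transversion), site 31 (G→A, transition), site 34 (G→C, transversion), site 40 (C→T, transition).
Of the 9 differences, 5 transitions and 4 transversions over 42 sites: P = 5/42 = 0.119048, Q = 4/42 = 0.095238.
d = −0.5·ln(0.666666) − 0.25·ln(0.809524) = −0.5·(-0.405466) − 0.25·(-0.211309) = 0.2556.

0.2556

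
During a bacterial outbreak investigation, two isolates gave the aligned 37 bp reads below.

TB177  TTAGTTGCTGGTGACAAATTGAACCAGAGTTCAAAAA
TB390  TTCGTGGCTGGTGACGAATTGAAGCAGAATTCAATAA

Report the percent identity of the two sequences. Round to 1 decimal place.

Differing sites — 3:A/C; 6:T/G; 16:A/G; 24:C/G; 29:G/A; 35:A/T.
31 of the 37 sites match, so the percent identity is 31/37 × 100 = 83.8%.

83.8%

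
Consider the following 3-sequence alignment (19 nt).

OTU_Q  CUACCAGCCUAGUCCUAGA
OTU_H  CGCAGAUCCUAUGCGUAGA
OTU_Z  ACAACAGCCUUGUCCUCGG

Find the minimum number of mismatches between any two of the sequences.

Pairwise Hamming distances:
  OTU_Q vs OTU_H: 8
  OTU_Q vs OTU_Z: 6
  OTU_H vs OTU_Z: 11
The smallest is 6, between OTU_Q and OTU_Z.

6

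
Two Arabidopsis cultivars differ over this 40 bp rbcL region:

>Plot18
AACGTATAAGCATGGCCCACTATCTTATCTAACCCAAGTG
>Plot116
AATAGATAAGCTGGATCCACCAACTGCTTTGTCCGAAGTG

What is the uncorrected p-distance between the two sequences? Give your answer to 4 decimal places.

Differing sites — 3:C/T; 4:G/A; 5:T/G; 12:A/T; 13:T/G; 15:G/A; 16:C/T; 21:T/C; 23:T/A; 26:T/G; 27:A/C; 29:C/T; 31:A/G; 32:A/T; 35:C/G.
There are 15 differences over 40 sites, so p = 15/40 = 0.3750.

0.3750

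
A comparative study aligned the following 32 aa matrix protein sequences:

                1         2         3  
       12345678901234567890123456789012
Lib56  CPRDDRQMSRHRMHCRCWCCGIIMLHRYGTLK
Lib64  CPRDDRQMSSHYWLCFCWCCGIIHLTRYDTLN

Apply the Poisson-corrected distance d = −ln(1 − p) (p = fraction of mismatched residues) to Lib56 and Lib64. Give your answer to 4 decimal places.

The sequences differ at positions 10 (R/S), 12 (R/Y), 13 (M/W), 14 (H/L), 16 (R/F), 24 (M/H), 26 (H/T), 29 (G/D), 32 (K/N).
p = 9/32 = 0.281250.
d = −ln(1 − 0.281250) = −ln(0.718750) = 0.3302.

0.3302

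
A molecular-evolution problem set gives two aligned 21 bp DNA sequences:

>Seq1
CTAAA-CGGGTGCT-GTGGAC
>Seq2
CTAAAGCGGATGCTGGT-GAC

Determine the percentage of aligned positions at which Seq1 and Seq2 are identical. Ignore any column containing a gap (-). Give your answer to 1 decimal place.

Excluding the 3 gap columns leaves 18 comparable sites.
Differing sites — 10:G/A.
17 of the 18 comparable sites match, so the percent identity is 17/18 × 100 = 94.4%.

94.4%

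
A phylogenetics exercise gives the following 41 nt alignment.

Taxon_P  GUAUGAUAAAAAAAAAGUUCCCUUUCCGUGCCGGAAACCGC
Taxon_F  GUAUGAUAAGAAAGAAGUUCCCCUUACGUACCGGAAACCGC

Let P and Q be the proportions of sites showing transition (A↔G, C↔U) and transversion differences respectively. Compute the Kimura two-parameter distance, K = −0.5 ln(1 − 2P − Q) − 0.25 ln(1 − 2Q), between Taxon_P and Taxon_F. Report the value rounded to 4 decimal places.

0.1364

Differing sites — 10:A/G (Ti); 14:A/G (Ti); 23:U/C (Ti); 26:C/A (Tv); 30:G/A (Ti).
Of the 5 differences, 4 transitions and 1 transversion over 41 sites: P = 4/41 = 0.097561, Q = 1/41 = 0.024390.
d = −0.5·ln(0.780488) − 0.25·ln(0.951220) = −0.5·(-0.247836) − 0.25·(-0.050010) = 0.1364.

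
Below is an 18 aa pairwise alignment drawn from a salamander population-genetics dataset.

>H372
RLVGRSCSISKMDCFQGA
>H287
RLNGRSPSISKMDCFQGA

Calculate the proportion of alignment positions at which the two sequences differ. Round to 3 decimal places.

0.111

The sequences differ at positions 3 (V/N), 7 (C/P).
There are 2 differences over 18 sites, so p = 2/18 = 0.111.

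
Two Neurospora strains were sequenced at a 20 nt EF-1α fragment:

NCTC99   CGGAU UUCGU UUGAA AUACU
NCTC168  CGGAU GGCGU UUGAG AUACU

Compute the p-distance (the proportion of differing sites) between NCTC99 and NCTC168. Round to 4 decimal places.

The sequences differ at positions 6 (U/G), 7 (U/G), 15 (A/G).
There are 3 differences over 20 sites, so p = 3/20 = 0.1500.

0.1500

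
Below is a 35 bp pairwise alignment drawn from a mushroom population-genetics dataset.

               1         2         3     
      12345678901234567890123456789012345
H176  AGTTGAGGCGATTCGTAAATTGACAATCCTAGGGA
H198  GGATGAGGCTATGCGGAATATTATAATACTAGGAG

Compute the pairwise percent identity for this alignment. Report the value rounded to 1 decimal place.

The sequences differ at positions 1 (A/G), 3 (T/A), 10 (G/T), 13 (T/G), 16 (T/G), 19 (A/T), 20 (T/A), 22 (G/T), 24 (C/T), 28 (C/A), 34 (G/A), 35 (A/G).
23 of the 35 sites match, so the percent identity is 23/35 × 100 = 65.7%.

65.7%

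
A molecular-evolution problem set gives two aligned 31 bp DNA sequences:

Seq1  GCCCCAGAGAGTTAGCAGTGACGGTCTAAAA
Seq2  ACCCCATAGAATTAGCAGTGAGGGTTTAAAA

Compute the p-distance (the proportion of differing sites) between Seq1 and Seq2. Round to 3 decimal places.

0.161

Differing sites — 1:G/A; 7:G/T; 11:G/A; 22:C/G; 26:C/T.
There are 5 differences over 31 sites, so p = 5/31 = 0.161.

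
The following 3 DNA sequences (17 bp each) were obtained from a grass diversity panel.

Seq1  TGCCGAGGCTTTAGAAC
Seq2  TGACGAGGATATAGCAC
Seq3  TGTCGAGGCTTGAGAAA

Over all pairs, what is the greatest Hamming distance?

Pairwise Hamming distances:
  Seq1 vs Seq2: 4
  Seq1 vs Seq3: 3
  Seq2 vs Seq3: 6
The largest is 6, between Seq2 and Seq3.

6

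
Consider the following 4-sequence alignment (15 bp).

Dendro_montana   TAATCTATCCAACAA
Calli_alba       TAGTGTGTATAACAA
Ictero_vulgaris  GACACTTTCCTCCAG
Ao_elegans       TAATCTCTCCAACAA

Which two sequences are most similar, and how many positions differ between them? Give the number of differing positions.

1

Pairwise Hamming distances:
  Dendro_montana vs Calli_alba: 5
  Dendro_montana vs Ictero_vulgaris: 7
  Dendro_montana vs Ao_elegans: 1
  Calli_alba vs Ictero_vulgaris: 10
  Calli_alba vs Ao_elegans: 5
  Ictero_vulgaris vs Ao_elegans: 7
The smallest is 1, between Dendro_montana and Ao_elegans.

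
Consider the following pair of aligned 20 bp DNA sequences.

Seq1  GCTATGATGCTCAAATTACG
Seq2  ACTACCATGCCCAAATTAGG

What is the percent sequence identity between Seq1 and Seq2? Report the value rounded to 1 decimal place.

Mismatches occur at site 1 (G→A), site 5 (T→C), site 6 (G→C), site 11 (T→C), site 19 (C→G).
15 of the 20 sites match, so the percent identity is 15/20 × 100 = 75.0%.

75.0%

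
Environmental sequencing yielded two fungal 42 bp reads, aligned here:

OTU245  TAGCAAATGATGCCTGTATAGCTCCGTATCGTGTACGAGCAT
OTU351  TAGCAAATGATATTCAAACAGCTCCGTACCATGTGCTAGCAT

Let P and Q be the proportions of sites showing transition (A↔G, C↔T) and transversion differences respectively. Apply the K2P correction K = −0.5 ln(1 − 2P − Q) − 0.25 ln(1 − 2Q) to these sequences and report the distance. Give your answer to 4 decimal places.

The sequences differ at positions 12 (G/A, transition), 13 (C/T, transition), 14 (C/T, transition), 15 (T/C, transition), 16 (G/A, transition), 17 (T/A, transversion), 19 (T/C, transition), 29 (T/C, transition), 31 (G/A, transition), 35 (A/G, transition), 37 (G/T, transversion).
Of the 11 differences, 9 transitions and 2 transversions over 42 sites: P = 9/42 = 0.214286, Q = 2/42 = 0.047619.
d = −0.5·ln(0.523809) − 0.25·ln(0.904762) = −0.5·(-0.646628) − 0.25·(-0.100083) = 0.3483.

0.3483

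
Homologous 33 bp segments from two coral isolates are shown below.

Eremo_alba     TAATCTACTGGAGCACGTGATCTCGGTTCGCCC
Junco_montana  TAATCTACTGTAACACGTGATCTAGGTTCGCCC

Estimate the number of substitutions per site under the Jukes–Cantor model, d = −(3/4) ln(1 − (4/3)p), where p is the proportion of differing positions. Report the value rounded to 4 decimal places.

Mismatches occur at site 11 (G→T), site 13 (G→A), site 24 (C→A).
p = 3/33 = 0.090909.
d = −0.75 · ln(1 − (4/3)·0.090909) = −0.75 · ln(0.878788) = −0.75 · (-0.129212) = 0.0969.

0.0969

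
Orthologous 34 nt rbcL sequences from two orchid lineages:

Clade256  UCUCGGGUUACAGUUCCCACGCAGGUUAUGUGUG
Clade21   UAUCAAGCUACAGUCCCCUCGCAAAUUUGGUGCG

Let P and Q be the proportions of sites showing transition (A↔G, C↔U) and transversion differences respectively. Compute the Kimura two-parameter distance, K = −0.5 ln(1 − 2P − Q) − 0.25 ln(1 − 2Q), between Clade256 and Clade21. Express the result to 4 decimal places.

Mismatches occur at site 2 (C/A, transversion), site 5 (G/A, transition), site 6 (G/A, transition), site 8 (U/C, transition), site 15 (U/C, transition), site 19 (A/U, transversion), site 24 (G/A, transition), site 25 (G/A, transition), site 28 (A/U, transversion), site 29 (U/G, transversion), site 33 (U/C, transition).
Of the 11 differences, 7 transitions and 4 transversions over 34 sites: P = 7/34 = 0.205882, Q = 4/34 = 0.117647.
d = −0.5·ln(0.470589) − 0.25·ln(0.764706) = −0.5·(-0.753770) − 0.25·(-0.268264) = 0.4440.

0.4440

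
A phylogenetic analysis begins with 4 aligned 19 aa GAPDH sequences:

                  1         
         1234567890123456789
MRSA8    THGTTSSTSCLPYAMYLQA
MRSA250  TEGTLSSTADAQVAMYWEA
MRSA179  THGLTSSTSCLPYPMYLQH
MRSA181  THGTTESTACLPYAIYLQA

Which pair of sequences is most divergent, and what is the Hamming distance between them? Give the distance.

Pairwise Hamming distances:
  MRSA8 vs MRSA250: 9
  MRSA8 vs MRSA179: 3
  MRSA8 vs MRSA181: 3
  MRSA250 vs MRSA179: 12
  MRSA250 vs MRSA181: 10
  MRSA179 vs MRSA181: 6
The largest is 12, between MRSA250 and MRSA179.

12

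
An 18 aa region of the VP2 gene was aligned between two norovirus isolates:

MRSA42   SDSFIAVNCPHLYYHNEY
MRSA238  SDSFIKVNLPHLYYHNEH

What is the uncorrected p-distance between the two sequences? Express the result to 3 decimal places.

0.167

Mismatches occur at site 6 (A/K), site 9 (C/L), site 18 (Y/H).
There are 3 differences over 18 sites, so p = 3/18 = 0.167.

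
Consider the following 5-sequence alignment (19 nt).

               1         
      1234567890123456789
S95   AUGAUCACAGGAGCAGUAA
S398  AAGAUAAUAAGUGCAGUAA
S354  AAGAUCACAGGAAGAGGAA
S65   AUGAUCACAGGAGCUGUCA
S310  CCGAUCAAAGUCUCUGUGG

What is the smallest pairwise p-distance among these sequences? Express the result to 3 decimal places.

Pairwise Hamming distances:
  S95 vs S398: 5
  S95 vs S354: 4
  S95 vs S65: 2
  S95 vs S310: 9
  S398 vs S354: 7
  S398 vs S65: 7
  S398 vs S310: 11
  S354 vs S65: 6
  S354 vs S310: 11
  S65 vs S310: 8
The smallest is 2 mismatches, between S95 and S65; p = 2/19 = 0.105.

0.105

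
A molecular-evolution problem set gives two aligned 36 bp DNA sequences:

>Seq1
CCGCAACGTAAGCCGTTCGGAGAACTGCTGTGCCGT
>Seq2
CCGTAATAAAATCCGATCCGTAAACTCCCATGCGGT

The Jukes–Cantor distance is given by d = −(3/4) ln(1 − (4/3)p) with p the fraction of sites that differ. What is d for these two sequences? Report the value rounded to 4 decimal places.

0.4926

Mismatches occur at site 4 (C→T), site 7 (C→T), site 8 (G→A), site 9 (T→A), site 12 (G→T), site 16 (T→A), site 19 (G→C), site 21 (A→T), site 22 (G→A), site 27 (G→C), site 29 (T→C), site 30 (G→A), site 34 (C→G).
p = 13/36 = 0.361111.
d = −0.75 · ln(1 − (4/3)·0.361111) = −0.75 · ln(0.518519) = −0.75 · (-0.656779) = 0.4926.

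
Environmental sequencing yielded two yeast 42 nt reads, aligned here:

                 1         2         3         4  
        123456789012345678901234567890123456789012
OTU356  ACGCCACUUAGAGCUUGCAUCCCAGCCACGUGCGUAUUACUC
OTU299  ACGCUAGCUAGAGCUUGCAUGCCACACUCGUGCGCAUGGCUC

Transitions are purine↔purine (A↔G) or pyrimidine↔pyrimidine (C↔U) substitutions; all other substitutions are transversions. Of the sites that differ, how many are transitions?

4

Mismatches occur at site 5 (C↔U, transition), site 7 (C↔G, transversion), site 8 (U↔C, transition), site 21 (C↔G, transversion), site 25 (G↔C, transversion), site 26 (C↔A, transversion), site 28 (A↔U, transversion), site 35 (U↔C, transition), site 38 (U↔G, transversion), site 39 (A↔G, transition).
Of the 10 differences, 4 transitions and 6 transversions, so the answer is 4.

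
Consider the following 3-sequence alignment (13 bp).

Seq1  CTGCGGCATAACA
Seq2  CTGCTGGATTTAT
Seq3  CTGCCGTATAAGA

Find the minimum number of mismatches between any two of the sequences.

Pairwise Hamming distances:
  Seq1 vs Seq2: 6
  Seq1 vs Seq3: 3
  Seq2 vs Seq3: 6
The smallest is 3, between Seq1 and Seq3.

3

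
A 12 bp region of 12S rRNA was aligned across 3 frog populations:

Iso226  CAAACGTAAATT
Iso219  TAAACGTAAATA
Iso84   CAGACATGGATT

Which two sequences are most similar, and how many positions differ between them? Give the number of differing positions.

2

Pairwise Hamming distances:
  Iso226 vs Iso219: 2
  Iso226 vs Iso84: 4
  Iso219 vs Iso84: 6
The smallest is 2, between Iso226 and Iso219.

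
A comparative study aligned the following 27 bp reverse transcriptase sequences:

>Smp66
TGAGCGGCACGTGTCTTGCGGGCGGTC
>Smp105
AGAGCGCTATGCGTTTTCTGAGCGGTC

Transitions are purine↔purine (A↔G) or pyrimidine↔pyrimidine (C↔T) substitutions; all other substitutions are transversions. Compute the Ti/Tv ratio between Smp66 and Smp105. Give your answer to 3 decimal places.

The sequences differ at positions 1 (T/A, transversion), 7 (G/C, transversion), 8 (C/T, transition), 10 (C/T, transition), 12 (T/C, transition), 15 (C/T, transition), 18 (G/C, transversion), 19 (C/T, transition), 21 (G/A, transition).
Of the 9 differences, 6 transitions and 3 transversions, so Ti/Tv = 6/3 = 2.000.

2.000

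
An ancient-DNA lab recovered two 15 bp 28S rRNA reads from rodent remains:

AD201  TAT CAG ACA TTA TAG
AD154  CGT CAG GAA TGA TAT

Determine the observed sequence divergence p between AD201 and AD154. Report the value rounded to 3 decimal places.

Mismatches occur at site 1 (T↔C), site 2 (A↔G), site 7 (A↔G), site 8 (C↔A), site 11 (T↔G), site 15 (G↔T).
There are 6 differences over 15 sites, so p = 6/15 = 0.400.

0.400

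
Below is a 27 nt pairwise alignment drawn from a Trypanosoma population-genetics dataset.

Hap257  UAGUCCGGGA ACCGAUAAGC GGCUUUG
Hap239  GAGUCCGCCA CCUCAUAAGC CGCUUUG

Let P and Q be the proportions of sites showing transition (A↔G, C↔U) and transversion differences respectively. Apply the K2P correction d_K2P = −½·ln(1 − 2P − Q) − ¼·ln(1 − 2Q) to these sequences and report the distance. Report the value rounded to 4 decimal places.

Mismatches occur at site 1 (U/G, transversion), site 8 (G/C, transversion), site 9 (G/C, transversion), site 11 (A/C, transversion), site 13 (C/U, transition), site 14 (G/C, transversion), site 21 (G/C, transversion).
Of the 7 differences, 1 transition and 6 transversions over 27 sites: P = 1/27 = 0.037037, Q = 6/27 = 0.222222.
d = −0.5·ln(0.703704) − 0.25·ln(0.555556) = −0.5·(-0.351397) − 0.25·(-0.587786) = 0.3226.

0.3226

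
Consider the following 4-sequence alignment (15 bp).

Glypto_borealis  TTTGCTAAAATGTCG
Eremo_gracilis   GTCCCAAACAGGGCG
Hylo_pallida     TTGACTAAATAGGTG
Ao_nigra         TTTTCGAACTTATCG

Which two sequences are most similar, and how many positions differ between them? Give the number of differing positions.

5

Pairwise Hamming distances:
  Glypto_borealis vs Eremo_gracilis: 7
  Glypto_borealis vs Hylo_pallida: 6
  Glypto_borealis vs Ao_nigra: 5
  Eremo_gracilis vs Hylo_pallida: 8
  Eremo_gracilis vs Ao_nigra: 8
  Hylo_pallida vs Ao_nigra: 8
The smallest is 5, between Glypto_borealis and Ao_nigra.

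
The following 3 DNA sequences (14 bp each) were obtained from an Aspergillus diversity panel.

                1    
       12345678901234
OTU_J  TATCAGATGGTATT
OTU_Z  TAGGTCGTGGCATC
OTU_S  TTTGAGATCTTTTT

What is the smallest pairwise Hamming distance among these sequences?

5

Pairwise Hamming distances:
  OTU_J vs OTU_Z: 7
  OTU_J vs OTU_S: 5
  OTU_Z vs OTU_S: 10
The smallest is 5, between OTU_J and OTU_S.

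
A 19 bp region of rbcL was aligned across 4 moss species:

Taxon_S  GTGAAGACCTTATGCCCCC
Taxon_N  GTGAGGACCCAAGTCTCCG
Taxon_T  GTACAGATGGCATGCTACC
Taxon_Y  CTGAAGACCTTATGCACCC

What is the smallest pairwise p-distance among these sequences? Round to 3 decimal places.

Pairwise Hamming distances:
  Taxon_S vs Taxon_N: 7
  Taxon_S vs Taxon_T: 8
  Taxon_S vs Taxon_Y: 2
  Taxon_N vs Taxon_T: 11
  Taxon_N vs Taxon_Y: 8
  Taxon_T vs Taxon_Y: 9
The smallest is 2 mismatches, between Taxon_S and Taxon_Y; p = 2/19 = 0.105.

0.105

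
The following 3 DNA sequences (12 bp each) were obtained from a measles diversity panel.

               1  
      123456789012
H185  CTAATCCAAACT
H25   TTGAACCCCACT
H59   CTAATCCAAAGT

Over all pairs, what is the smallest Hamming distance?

1

Pairwise Hamming distances:
  H185 vs H25: 5
  H185 vs H59: 1
  H25 vs H59: 6
The smallest is 1, between H185 and H59.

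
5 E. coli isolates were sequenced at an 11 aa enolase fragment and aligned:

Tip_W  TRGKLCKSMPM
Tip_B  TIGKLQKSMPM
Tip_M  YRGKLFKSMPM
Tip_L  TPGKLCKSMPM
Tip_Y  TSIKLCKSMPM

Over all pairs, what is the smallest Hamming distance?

Pairwise Hamming distances:
  Tip_W vs Tip_B: 2
  Tip_W vs Tip_M: 2
  Tip_W vs Tip_L: 1
  Tip_W vs Tip_Y: 2
  Tip_B vs Tip_M: 3
  Tip_B vs Tip_L: 2
  Tip_B vs Tip_Y: 3
  Tip_M vs Tip_L: 3
  Tip_M vs Tip_Y: 4
  Tip_L vs Tip_Y: 2
The smallest is 1, between Tip_W and Tip_L.

1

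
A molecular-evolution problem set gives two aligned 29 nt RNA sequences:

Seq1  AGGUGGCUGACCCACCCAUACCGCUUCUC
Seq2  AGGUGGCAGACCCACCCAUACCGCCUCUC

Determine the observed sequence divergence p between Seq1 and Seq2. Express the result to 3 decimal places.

0.069

Mismatches occur at site 8 (U/A), site 25 (U/C).
There are 2 differences over 29 sites, so p = 2/29 = 0.069.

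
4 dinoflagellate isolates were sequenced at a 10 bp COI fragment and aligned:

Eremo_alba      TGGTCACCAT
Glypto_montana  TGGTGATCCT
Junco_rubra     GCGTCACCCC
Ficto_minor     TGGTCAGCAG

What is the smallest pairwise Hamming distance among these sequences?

Pairwise Hamming distances:
  Eremo_alba vs Glypto_montana: 3
  Eremo_alba vs Junco_rubra: 4
  Eremo_alba vs Ficto_minor: 2
  Glypto_montana vs Junco_rubra: 5
  Glypto_montana vs Ficto_minor: 4
  Junco_rubra vs Ficto_minor: 5
The smallest is 2, between Eremo_alba and Ficto_minor.

2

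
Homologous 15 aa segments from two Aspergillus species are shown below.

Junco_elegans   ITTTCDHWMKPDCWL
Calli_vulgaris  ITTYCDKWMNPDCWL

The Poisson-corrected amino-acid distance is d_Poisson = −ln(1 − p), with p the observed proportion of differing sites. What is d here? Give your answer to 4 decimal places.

0.2231

The sequences differ at positions 4 (T/Y), 7 (H/K), 10 (K/N).
p = 3/15 = 0.200000.
d = −ln(1 − 0.200000) = −ln(0.800000) = 0.2231.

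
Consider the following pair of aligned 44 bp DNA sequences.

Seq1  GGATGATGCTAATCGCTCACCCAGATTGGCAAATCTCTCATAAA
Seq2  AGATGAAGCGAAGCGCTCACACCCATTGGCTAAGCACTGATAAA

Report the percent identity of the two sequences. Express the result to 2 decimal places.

The sequences differ at positions 1 (G/A), 7 (T/A), 10 (T/G), 13 (T/G), 21 (C/A), 23 (A/C), 24 (G/C), 31 (A/T), 34 (T/G), 36 (T/A), 39 (C/G).
33 of the 44 sites match, so the percent identity is 33/44 × 100 = 75.00%.

75.00%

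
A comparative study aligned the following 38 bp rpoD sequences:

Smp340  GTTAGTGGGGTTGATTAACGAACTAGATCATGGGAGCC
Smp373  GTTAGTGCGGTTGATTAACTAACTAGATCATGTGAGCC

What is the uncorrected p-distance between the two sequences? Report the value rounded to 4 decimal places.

The sequences differ at positions 8 (G/C), 20 (G/T), 33 (G/T).
There are 3 differences over 38 sites, so p = 3/38 = 0.0789.

0.0789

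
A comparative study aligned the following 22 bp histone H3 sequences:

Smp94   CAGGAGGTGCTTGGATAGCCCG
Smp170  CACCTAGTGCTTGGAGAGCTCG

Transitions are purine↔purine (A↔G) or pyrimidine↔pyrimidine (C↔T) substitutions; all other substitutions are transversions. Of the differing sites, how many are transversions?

4

Differing sites — 3:G/C (Tv); 4:G/C (Tv); 5:A/T (Tv); 6:G/A (Ti); 16:T/G (Tv); 20:C/T (Ti).
Of the 6 differences, 2 transitions and 4 transversions, so the answer is 4.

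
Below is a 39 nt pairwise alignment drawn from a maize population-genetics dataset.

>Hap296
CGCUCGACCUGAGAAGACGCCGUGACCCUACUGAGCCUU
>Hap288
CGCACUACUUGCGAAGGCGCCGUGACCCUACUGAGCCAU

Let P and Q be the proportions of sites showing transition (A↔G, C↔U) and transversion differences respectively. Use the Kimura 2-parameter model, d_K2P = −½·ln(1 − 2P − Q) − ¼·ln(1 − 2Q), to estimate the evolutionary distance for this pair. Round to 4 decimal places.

0.1722

Mismatches occur at site 4 (U/A, transversion), site 6 (G/U, transversion), site 9 (C/U, transition), site 12 (A/C, transversion), site 17 (A/G, transition), site 38 (U/A, transversion).
Of the 6 differences, 2 transitions and 4 transversions over 39 sites: P = 2/39 = 0.051282, Q = 4/39 = 0.102564.
d = −0.5·ln(0.794872) − 0.25·ln(0.794872) = −0.5·(-0.229574) − 0.25·(-0.229574) = 0.1722.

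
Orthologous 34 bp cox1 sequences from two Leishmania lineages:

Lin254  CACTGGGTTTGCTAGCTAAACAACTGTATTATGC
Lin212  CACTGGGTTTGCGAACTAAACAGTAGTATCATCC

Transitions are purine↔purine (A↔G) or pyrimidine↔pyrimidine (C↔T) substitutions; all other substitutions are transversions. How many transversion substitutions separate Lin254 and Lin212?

3

Mismatches occur at site 13 (T/G, transversion), site 15 (G/A, transition), site 23 (A/G, transition), site 24 (C/T, transition), site 25 (T/A, transversion), site 30 (T/C, transition), site 33 (G/C, transversion).
Of the 7 differences, 4 transitions and 3 transversions, so the answer is 3.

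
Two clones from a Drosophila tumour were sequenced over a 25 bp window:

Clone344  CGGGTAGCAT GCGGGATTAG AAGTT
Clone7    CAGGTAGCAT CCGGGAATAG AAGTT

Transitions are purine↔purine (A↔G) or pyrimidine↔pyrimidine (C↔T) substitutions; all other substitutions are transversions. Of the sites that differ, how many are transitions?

Differing sites — 2:G/A (Ti); 11:G/C (Tv); 17:T/A (Tv).
Of the 3 differences, 1 transition and 2 transversions, so the answer is 1.

1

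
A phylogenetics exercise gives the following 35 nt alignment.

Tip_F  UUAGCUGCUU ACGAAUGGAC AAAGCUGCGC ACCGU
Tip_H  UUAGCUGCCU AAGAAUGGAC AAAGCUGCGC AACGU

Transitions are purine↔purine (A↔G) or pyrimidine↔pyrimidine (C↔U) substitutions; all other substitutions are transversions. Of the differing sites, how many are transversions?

Mismatches occur at site 9 (U/C, transition), site 12 (C/A, transversion), site 32 (C/A, transversion).
Of the 3 differences, 1 transition and 2 transversions, so the answer is 2.

2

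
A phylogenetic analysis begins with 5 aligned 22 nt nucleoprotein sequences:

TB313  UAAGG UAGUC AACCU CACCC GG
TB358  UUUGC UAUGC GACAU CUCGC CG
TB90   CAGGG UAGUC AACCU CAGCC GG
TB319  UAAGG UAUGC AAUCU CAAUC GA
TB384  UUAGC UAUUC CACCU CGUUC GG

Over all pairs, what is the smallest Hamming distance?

3

Pairwise Hamming distances:
  TB313 vs TB358: 10
  TB313 vs TB90: 3
  TB313 vs TB319: 6
  TB313 vs TB384: 7
  TB358 vs TB90: 12
  TB358 vs TB319: 11
  TB358 vs TB384: 8
  TB90 vs TB319: 8
  TB90 vs TB384: 9
  TB319 vs TB384: 8
The smallest is 3, between TB313 and TB90.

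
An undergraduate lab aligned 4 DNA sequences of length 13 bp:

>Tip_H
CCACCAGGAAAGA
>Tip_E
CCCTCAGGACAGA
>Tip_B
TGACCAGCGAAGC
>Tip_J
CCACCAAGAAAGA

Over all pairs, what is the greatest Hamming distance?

8

Pairwise Hamming distances:
  Tip_H vs Tip_E: 3
  Tip_H vs Tip_B: 5
  Tip_H vs Tip_J: 1
  Tip_E vs Tip_B: 8
  Tip_E vs Tip_J: 4
  Tip_B vs Tip_J: 6
The largest is 8, between Tip_E and Tip_B.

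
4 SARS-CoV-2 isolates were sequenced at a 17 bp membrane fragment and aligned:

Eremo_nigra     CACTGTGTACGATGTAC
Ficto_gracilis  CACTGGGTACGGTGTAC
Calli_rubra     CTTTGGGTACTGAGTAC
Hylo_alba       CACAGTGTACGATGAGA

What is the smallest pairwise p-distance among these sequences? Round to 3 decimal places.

Pairwise Hamming distances:
  Eremo_nigra vs Ficto_gracilis: 2
  Eremo_nigra vs Calli_rubra: 6
  Eremo_nigra vs Hylo_alba: 4
  Ficto_gracilis vs Calli_rubra: 4
  Ficto_gracilis vs Hylo_alba: 6
  Calli_rubra vs Hylo_alba: 10
The smallest is 2 mismatches, between Eremo_nigra and Ficto_gracilis; p = 2/17 = 0.118.

0.118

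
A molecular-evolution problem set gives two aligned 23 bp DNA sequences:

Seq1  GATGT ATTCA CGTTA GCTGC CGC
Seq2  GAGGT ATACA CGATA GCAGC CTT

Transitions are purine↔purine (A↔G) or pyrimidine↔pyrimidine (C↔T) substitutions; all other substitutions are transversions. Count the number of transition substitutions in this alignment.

1

The sequences differ at positions 3 (T/G, transversion), 8 (T/A, transversion), 13 (T/A, transversion), 18 (T/A, transversion), 22 (G/T, transversion), 23 (C/T, transition).
Of the 6 differences, 1 transition and 5 transversions, so the answer is 1.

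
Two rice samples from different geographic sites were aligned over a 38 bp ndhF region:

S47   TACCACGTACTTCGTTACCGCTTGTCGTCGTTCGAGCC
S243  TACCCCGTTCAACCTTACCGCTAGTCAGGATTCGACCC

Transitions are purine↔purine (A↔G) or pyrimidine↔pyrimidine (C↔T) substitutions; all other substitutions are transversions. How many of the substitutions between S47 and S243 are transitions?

2

The sequences differ at positions 5 (A/C, transversion), 9 (A/T, transversion), 11 (T/A, transversion), 12 (T/A, transversion), 14 (G/C, transversion), 23 (T/A, transversion), 27 (G/A, transition), 28 (T/G, transversion), 29 (C/G, transversion), 30 (G/A, transition), 36 (G/C, transversion).
Of the 11 differences, 2 transitions and 9 transversions, so the answer is 2.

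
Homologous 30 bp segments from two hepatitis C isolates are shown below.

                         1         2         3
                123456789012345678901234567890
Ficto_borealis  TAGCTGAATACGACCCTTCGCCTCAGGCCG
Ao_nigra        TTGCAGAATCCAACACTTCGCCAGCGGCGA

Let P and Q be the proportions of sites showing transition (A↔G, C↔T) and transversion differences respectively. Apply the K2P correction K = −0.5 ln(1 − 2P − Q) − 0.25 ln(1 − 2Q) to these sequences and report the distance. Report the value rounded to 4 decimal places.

0.4459

The sequences differ at positions 2 (A/T, transversion), 5 (T/A, transversion), 10 (A/C, transversion), 12 (G/A, transition), 15 (C/A, transversion), 23 (T/A, transversion), 24 (C/G, transversion), 25 (A/C, transversion), 29 (C/G, transversion), 30 (G/A, transition).
Of the 10 differences, 2 transitions and 8 transversions over 30 sites: P = 2/30 = 0.066667, Q = 8/30 = 0.266667.
d = −0.5·ln(0.599999) − 0.25·ln(0.466666) = −0.5·(-0.510827) − 0.25·(-0.762141) = 0.4459.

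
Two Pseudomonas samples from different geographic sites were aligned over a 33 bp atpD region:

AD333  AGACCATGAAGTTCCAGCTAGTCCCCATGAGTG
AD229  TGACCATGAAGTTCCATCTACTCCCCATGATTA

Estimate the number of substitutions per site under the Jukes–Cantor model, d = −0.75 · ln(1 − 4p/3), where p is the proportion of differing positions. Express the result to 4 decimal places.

Mismatches occur at site 1 (A↔T), site 17 (G↔T), site 21 (G↔C), site 31 (G↔T), site 33 (G↔A).
p = 5/33 = 0.151515.
d = −0.75 · ln(1 − (4/3)·0.151515) = −0.75 · ln(0.797980) = −0.75 · (-0.225672) = 0.1693.

0.1693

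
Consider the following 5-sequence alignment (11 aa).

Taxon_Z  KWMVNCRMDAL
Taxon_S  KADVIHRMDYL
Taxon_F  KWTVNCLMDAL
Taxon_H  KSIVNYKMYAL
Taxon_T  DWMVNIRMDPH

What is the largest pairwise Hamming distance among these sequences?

8

Pairwise Hamming distances:
  Taxon_Z vs Taxon_S: 5
  Taxon_Z vs Taxon_F: 2
  Taxon_Z vs Taxon_H: 5
  Taxon_Z vs Taxon_T: 4
  Taxon_S vs Taxon_F: 6
  Taxon_S vs Taxon_H: 7
  Taxon_S vs Taxon_T: 7
  Taxon_F vs Taxon_H: 5
  Taxon_F vs Taxon_T: 6
  Taxon_H vs Taxon_T: 8
The largest is 8, between Taxon_H and Taxon_T.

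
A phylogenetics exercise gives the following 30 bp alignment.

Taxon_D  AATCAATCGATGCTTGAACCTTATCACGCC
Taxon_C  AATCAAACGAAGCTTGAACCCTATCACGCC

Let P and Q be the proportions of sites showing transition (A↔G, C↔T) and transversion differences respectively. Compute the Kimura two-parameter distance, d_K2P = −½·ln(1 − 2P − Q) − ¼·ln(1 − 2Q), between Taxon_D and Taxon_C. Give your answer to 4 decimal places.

Mismatches occur at site 7 (T/A, transversion), site 11 (T/A, transversion), site 21 (T/C, transition).
Of the 3 differences, 1 transition and 2 transversions over 30 sites: P = 1/30 = 0.033333, Q = 2/30 = 0.066667.
d = −0.5·ln(0.866667) − 0.25·ln(0.866666) = −0.5·(-0.143100) − 0.25·(-0.143102) = 0.1073.

0.1073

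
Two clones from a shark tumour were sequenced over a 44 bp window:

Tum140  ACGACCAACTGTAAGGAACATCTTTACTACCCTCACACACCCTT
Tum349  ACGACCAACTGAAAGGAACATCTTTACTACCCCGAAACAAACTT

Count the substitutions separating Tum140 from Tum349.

6

The sequences differ at positions 12 (T/A), 33 (T/C), 34 (C/G), 36 (C/A), 40 (C/A), 41 (C/A).
That gives 6 mismatches out of 44 aligned sites, so the Hamming distance is 6.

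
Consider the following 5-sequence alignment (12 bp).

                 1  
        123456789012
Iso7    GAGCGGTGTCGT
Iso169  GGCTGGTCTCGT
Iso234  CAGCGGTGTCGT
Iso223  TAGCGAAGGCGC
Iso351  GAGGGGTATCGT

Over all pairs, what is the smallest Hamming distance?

Pairwise Hamming distances:
  Iso7 vs Iso169: 4
  Iso7 vs Iso234: 1
  Iso7 vs Iso223: 5
  Iso7 vs Iso351: 2
  Iso169 vs Iso234: 5
  Iso169 vs Iso223: 9
  Iso169 vs Iso351: 4
  Iso234 vs Iso223: 5
  Iso234 vs Iso351: 3
  Iso223 vs Iso351: 7
The smallest is 1, between Iso7 and Iso234.

1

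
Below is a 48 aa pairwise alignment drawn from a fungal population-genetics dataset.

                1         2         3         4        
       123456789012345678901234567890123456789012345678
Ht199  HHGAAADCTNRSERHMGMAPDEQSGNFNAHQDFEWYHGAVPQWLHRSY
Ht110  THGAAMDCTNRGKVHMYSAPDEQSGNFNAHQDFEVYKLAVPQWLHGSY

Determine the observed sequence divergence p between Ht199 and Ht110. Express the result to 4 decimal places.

Differing sites — 1:H/T; 6:A/M; 12:S/G; 13:E/K; 14:R/V; 17:G/Y; 18:M/S; 35:W/V; 37:H/K; 38:G/L; 46:R/G.
There are 11 differences over 48 sites, so p = 11/48 = 0.2292.

0.2292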